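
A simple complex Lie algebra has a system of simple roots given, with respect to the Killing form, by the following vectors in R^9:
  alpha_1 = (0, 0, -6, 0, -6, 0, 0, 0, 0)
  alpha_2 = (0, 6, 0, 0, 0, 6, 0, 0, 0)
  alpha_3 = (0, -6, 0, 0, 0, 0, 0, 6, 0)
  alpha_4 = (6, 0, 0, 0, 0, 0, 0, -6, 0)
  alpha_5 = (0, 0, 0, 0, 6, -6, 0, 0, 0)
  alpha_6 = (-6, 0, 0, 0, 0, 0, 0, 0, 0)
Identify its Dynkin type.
type B_6

Compute the Cartan integers a_ij = 2(alpha_i, alpha_j)/(alpha_j, alpha_j); the resulting 6x6 Cartan matrix is
[[2, 0, 0, 0, -1, 0], [0, 2, -1, 0, -1, 0], [0, -1, 2, -1, 0, 0], [0, 0, -1, 2, 0, -2], [-1, -1, 0, 0, 2, 0], [0, 0, 0, -1, 0, 2]].
The roots have two lengths (squared-length ratio 2:1); the short ones are alpha_{6}. The associated Dynkin diagram is a chain of 6 nodes with a double edge at one end; the terminal node there is the unique short simple root (B_6), so the type is B_6 (the algebra so(13)).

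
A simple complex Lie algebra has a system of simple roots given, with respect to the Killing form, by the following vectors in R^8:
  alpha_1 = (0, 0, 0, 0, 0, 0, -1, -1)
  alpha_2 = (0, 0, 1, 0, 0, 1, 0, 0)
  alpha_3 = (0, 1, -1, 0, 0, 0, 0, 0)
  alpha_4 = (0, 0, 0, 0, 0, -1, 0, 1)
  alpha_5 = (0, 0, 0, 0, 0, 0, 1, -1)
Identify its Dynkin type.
D_5

Compute the Cartan integers a_ij = 2(alpha_i, alpha_j)/(alpha_j, alpha_j); the resulting 5x5 Cartan matrix is
[[2, 0, 0, -1, 0], [0, 2, -1, -1, 0], [0, -1, 2, 0, 0], [-1, -1, 0, 2, -1], [0, 0, 0, -1, 2]].
All simple roots have the same length, so the diagram is simply laced. The associated Dynkin diagram is a chain of 3 nodes with a fork of two nodes at one end (D_5), so the type is D_5 (the algebra so(10)).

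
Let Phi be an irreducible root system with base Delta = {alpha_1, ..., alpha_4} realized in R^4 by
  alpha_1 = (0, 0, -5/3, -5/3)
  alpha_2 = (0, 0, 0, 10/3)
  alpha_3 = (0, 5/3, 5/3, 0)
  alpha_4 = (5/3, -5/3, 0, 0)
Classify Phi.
C4

Compute the Cartan integers a_ij = 2(alpha_i, alpha_j)/(alpha_j, alpha_j); the resulting 4x4 Cartan matrix is
[[2, -1, -1, 0], [-2, 2, 0, 0], [-1, 0, 2, -1], [0, 0, -1, 2]].
The roots have two lengths (squared-length ratio 2:1); the short ones are alpha_{1,3,4}. The associated Dynkin diagram is a chain of 4 nodes with a double edge at one end; the terminal node there is the unique long simple root (C_4), so the type is C_4 (the algebra sp(8)).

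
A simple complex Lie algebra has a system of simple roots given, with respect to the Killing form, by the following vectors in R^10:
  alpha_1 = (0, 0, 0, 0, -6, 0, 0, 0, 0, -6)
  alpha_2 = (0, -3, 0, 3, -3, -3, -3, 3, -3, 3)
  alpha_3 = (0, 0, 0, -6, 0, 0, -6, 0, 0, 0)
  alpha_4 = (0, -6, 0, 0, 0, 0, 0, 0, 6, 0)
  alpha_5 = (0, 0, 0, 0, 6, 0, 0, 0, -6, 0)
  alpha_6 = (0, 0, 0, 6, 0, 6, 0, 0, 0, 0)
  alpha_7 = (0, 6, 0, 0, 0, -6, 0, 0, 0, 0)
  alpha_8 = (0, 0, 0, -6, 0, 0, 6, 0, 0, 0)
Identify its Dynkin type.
Compute the Cartan integers a_ij = 2(alpha_i, alpha_j)/(alpha_j, alpha_j); the resulting 8x8 Cartan matrix is
[[2, 0, 0, 0, -1, 0, 0, 0], [0, 2, 0, 0, 0, 0, 0, -1], [0, 0, 2, 0, 0, -1, 0, 0], [0, 0, 0, 2, -1, 0, -1, 0], [-1, 0, 0, -1, 2, 0, 0, 0], [0, 0, -1, 0, 0, 2, -1, -1], [0, 0, 0, -1, 0, -1, 2, 0], [0, -1, 0, 0, 0, -1, 0, 2]].
All simple roots have the same length, so the diagram is simply laced. The associated Dynkin diagram is a chain of 7 nodes with one extra node attached to the third node from one end (E_8), so the type is E_8.

E_8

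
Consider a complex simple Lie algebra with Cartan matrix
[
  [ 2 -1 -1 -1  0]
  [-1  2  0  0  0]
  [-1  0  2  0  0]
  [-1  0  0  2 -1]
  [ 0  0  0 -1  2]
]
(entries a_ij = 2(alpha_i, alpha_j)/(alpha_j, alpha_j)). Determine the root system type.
D5

The matrix has rank 5 with 2's on the diagonal. Reading the off-diagonal entries as Dynkin edges (a single edge where a_ij = a_ji = -1; a double or triple edge where a_ij * a_ji = 2 or 3), the diagram is a chain of 3 nodes with a fork of two nodes at one end (D_5). One simple-root ordering that puts it in standard form is (alpha_5, alpha_4, alpha_1, alpha_2, alpha_3). So the algebra is type D_5, i.e. so(10).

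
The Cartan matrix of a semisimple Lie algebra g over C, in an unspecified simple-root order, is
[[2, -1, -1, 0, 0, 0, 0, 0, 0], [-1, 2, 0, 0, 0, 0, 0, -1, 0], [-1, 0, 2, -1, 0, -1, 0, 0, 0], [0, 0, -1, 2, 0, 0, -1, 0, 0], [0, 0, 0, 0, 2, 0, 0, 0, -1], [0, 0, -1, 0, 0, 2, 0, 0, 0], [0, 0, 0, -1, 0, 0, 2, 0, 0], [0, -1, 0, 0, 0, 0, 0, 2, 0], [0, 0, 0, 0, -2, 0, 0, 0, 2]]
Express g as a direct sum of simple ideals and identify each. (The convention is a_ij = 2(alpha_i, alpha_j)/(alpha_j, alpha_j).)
B_2 (so(5)) ⊕ E_7

The diagram associated to this matrix has two connected components: the simple roots {alpha_5, alpha_9} form a chain of 2 nodes with a double edge at one end; the terminal node there is the unique short simple root (B_2), and {alpha_1, alpha_2, alpha_3, alpha_4, alpha_6, alpha_7, alpha_8} form a chain of 6 nodes with one extra node attached to the third node from one end (E_7). A semisimple Lie algebra decomposes uniquely as the direct sum of simple ideals, one per connected component of its Dynkin diagram, so g ≅ B_2 ⊕ E_7 (dimension 10 + 133 = 143).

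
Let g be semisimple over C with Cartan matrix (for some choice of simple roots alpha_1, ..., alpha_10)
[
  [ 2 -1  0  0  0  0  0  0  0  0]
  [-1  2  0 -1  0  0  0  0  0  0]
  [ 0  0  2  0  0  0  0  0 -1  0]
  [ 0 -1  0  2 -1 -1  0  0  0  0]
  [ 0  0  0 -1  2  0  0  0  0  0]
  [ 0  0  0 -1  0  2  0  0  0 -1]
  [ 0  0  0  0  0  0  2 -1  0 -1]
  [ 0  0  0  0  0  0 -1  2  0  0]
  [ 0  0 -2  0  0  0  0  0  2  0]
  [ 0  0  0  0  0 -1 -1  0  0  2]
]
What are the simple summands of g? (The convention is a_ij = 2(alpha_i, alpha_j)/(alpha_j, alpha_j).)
B_2 (so(5)) + E_8

The diagram associated to this matrix has two connected components: the simple roots {alpha_3, alpha_9} form a chain of 2 nodes with a double edge at one end; the terminal node there is the unique short simple root (B_2), and {alpha_1, alpha_2, alpha_4, alpha_5, alpha_6, alpha_7, alpha_8, alpha_10} form a chain of 7 nodes with one extra node attached to the third node from one end (E_8). A semisimple Lie algebra decomposes uniquely as the direct sum of simple ideals, one per connected component of its Dynkin diagram, so g ≅ B_2 ⊕ E_8 (dimension 10 + 248 = 258).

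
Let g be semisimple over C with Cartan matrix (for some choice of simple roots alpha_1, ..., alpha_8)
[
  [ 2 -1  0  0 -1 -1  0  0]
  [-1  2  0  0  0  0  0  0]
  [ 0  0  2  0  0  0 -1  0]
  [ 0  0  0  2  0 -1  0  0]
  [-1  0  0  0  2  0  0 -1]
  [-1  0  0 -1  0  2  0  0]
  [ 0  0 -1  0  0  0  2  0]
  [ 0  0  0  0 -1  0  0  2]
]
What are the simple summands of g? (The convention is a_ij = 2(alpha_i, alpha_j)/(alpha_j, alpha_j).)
The diagram associated to this matrix has two connected components: the simple roots {alpha_3, alpha_7} form a chain of 2 nodes with single edges (A_2), and {alpha_1, alpha_2, alpha_4, alpha_5, alpha_6, alpha_8} form a chain of 5 nodes with one extra node attached to the third node from one end (E_6). A semisimple Lie algebra decomposes uniquely as the direct sum of simple ideals, one per connected component of its Dynkin diagram, so g ≅ A_2 ⊕ E_6 (dimension 8 + 78 = 86).

A_2 + E_6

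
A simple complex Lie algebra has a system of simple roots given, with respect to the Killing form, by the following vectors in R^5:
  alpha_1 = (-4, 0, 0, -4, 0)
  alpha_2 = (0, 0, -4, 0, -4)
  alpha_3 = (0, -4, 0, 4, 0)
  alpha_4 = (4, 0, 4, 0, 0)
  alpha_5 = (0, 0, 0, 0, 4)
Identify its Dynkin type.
B_5

Compute the Cartan integers a_ij = 2(alpha_i, alpha_j)/(alpha_j, alpha_j); the resulting 5x5 Cartan matrix is
[[2, 0, -1, -1, 0], [0, 2, 0, -1, -2], [-1, 0, 2, 0, 0], [-1, -1, 0, 2, 0], [0, -1, 0, 0, 2]].
The roots have two lengths (squared-length ratio 2:1); the short ones are alpha_{5}. The associated Dynkin diagram is a chain of 5 nodes with a double edge at one end; the terminal node there is the unique short simple root (B_5), so the type is B_5 (the algebra so(11)).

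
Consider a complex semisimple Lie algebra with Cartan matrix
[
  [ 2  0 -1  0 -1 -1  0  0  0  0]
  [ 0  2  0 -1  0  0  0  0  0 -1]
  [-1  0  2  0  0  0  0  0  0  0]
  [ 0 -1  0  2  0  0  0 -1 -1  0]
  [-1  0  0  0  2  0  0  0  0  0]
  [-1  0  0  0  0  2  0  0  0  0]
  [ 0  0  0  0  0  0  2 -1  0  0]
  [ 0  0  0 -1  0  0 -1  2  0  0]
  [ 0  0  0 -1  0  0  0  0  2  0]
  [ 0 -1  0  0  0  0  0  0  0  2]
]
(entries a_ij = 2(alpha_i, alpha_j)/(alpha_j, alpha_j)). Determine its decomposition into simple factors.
type D_4 + type E_6

The diagram associated to this matrix has two connected components: the simple roots {alpha_1, alpha_3, alpha_5, alpha_6} form a chain of 2 nodes with a fork of two nodes at one end (D_4), and {alpha_2, alpha_4, alpha_7, alpha_8, alpha_9, alpha_10} form a chain of 5 nodes with one extra node attached to the third node from one end (E_6). A semisimple Lie algebra decomposes uniquely as the direct sum of simple ideals, one per connected component of its Dynkin diagram, so g ≅ D_4 ⊕ E_6 (dimension 28 + 78 = 106).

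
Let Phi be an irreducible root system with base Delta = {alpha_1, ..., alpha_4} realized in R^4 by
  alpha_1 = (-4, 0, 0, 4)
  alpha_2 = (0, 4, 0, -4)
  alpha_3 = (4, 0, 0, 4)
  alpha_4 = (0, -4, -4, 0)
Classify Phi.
Compute the Cartan integers a_ij = 2(alpha_i, alpha_j)/(alpha_j, alpha_j); the resulting 4x4 Cartan matrix is
[[2, -1, 0, 0], [-1, 2, -1, -1], [0, -1, 2, 0], [0, -1, 0, 2]].
All simple roots have the same length, so the diagram is simply laced. The associated Dynkin diagram is a chain of 2 nodes with a fork of two nodes at one end (D_4), so the type is D_4 (the algebra so(8)).

type D_4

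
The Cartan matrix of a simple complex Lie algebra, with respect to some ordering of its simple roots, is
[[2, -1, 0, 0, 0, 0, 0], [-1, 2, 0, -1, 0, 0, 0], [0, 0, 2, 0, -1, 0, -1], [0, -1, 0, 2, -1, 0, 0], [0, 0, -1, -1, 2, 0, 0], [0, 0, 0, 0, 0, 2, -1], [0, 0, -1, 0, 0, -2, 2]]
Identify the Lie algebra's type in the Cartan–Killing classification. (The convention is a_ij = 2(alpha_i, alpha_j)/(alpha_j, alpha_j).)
The matrix has rank 7 with 2's on the diagonal. Reading the off-diagonal entries as Dynkin edges (a single edge where a_ij = a_ji = -1; a double or triple edge where a_ij * a_ji = 2 or 3), the diagram is a chain of 7 nodes with a double edge at one end; the terminal node there is the unique short simple root (B_7). One simple-root ordering that puts it in standard form is (alpha_1, alpha_2, alpha_4, alpha_5, alpha_3, alpha_7, alpha_6). So the algebra is type B_7, i.e. so(15).

B7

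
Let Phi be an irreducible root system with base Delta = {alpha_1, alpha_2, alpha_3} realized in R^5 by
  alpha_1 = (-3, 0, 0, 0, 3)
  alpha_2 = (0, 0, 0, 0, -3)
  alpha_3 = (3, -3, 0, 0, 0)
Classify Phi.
Compute the Cartan integers a_ij = 2(alpha_i, alpha_j)/(alpha_j, alpha_j); the resulting 3x3 Cartan matrix is
[[2, -2, -1], [-1, 2, 0], [-1, 0, 2]].
The roots have two lengths (squared-length ratio 2:1); the short ones are alpha_{2}. The associated Dynkin diagram is a chain of 3 nodes with a double edge at one end; the terminal node there is the unique short simple root (B_3), so the type is B_3 (the algebra so(7)).

B_3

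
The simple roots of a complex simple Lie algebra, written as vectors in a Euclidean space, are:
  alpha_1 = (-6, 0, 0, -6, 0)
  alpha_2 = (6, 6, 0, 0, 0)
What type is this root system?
Compute the Cartan integers a_ij = 2(alpha_i, alpha_j)/(alpha_j, alpha_j); the resulting 2x2 Cartan matrix is
[[2, -1], [-1, 2]].
All simple roots have the same length, so the diagram is simply laced. The associated Dynkin diagram is a chain of 2 nodes with single edges (A_2), so the type is A_2 (the algebra sl(3)).

type A_2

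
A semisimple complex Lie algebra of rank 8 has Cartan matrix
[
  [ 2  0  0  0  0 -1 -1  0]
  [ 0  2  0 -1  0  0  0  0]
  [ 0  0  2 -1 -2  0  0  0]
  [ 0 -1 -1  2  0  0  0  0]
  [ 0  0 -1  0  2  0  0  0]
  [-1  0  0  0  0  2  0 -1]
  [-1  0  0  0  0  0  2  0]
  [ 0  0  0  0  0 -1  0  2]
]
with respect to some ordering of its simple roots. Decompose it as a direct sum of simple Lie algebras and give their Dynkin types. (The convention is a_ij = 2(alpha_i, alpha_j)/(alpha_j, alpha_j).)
A_4 + B_4

The diagram associated to this matrix has two connected components: the simple roots {alpha_1, alpha_6, alpha_7, alpha_8} form a chain of 4 nodes with single edges (A_4), and {alpha_2, alpha_3, alpha_4, alpha_5} form a chain of 4 nodes with a double edge at one end; the terminal node there is the unique short simple root (B_4). A semisimple Lie algebra decomposes uniquely as the direct sum of simple ideals, one per connected component of its Dynkin diagram, so g ≅ A_4 ⊕ B_4 (dimension 24 + 36 = 60).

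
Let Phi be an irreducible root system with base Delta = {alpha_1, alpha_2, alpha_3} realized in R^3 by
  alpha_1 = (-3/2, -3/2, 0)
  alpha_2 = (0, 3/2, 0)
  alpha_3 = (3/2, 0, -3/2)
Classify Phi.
B3

Compute the Cartan integers a_ij = 2(alpha_i, alpha_j)/(alpha_j, alpha_j); the resulting 3x3 Cartan matrix is
[[2, -2, -1], [-1, 2, 0], [-1, 0, 2]].
The roots have two lengths (squared-length ratio 2:1); the short ones are alpha_{2}. The associated Dynkin diagram is a chain of 3 nodes with a double edge at one end; the terminal node there is the unique short simple root (B_3), so the type is B_3 (the algebra so(7)).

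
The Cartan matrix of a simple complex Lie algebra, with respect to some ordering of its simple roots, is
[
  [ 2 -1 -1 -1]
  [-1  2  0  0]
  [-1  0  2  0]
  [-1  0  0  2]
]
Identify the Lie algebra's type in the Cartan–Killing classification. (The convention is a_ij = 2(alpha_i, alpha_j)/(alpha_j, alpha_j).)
The matrix has rank 4 with 2's on the diagonal. Reading the off-diagonal entries as Dynkin edges (a single edge where a_ij = a_ji = -1; a double or triple edge where a_ij * a_ji = 2 or 3), the diagram is a chain of 2 nodes with a fork of two nodes at one end (D_4). One simple-root ordering that puts it in standard form is (alpha_3, alpha_1, alpha_4, alpha_2). So the algebra is type D_4, i.e. so(8).

D4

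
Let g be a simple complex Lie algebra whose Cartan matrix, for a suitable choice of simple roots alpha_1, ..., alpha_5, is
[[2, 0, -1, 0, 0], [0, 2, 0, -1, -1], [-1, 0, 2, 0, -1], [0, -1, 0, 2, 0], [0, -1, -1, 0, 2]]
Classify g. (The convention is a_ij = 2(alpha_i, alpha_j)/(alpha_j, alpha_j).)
A_5

The matrix has rank 5 with 2's on the diagonal. Reading the off-diagonal entries as Dynkin edges (a single edge where a_ij = a_ji = -1; a double or triple edge where a_ij * a_ji = 2 or 3), the diagram is a chain of 5 nodes with single edges (A_5). One simple-root ordering that puts it in standard form is (alpha_4, alpha_2, alpha_5, alpha_3, alpha_1). So the algebra is type A_5, i.e. sl(6).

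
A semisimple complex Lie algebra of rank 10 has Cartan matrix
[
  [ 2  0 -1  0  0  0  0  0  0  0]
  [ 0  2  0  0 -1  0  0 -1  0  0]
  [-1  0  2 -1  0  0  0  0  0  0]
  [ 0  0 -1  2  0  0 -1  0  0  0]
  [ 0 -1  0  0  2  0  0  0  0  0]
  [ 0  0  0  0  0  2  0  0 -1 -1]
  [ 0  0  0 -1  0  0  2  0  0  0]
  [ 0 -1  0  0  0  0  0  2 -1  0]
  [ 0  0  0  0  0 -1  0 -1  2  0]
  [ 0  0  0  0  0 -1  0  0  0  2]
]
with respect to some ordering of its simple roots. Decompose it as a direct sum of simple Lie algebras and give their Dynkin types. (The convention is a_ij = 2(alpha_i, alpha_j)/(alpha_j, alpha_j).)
A4 + A6

The diagram associated to this matrix has two connected components: the simple roots {alpha_1, alpha_3, alpha_4, alpha_7} form a chain of 4 nodes with single edges (A_4), and {alpha_2, alpha_5, alpha_6, alpha_8, alpha_9, alpha_10} form a chain of 6 nodes with single edges (A_6). A semisimple Lie algebra decomposes uniquely as the direct sum of simple ideals, one per connected component of its Dynkin diagram, so g ≅ A_4 ⊕ A_6 (dimension 24 + 48 = 72).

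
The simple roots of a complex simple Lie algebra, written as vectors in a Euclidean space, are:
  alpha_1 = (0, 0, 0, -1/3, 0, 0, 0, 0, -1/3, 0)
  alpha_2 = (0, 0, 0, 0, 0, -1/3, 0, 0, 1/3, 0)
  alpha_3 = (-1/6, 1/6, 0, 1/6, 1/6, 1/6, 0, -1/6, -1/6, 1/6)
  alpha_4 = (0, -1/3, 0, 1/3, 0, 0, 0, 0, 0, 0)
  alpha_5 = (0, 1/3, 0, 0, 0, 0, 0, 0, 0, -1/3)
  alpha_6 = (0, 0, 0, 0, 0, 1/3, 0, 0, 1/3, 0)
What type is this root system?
type E_6

Compute the Cartan integers a_ij = 2(alpha_i, alpha_j)/(alpha_j, alpha_j); the resulting 6x6 Cartan matrix is
[[2, -1, 0, -1, 0, -1], [-1, 2, -1, 0, 0, 0], [0, -1, 2, 0, 0, 0], [-1, 0, 0, 2, -1, 0], [0, 0, 0, -1, 2, 0], [-1, 0, 0, 0, 0, 2]].
All simple roots have the same length, so the diagram is simply laced. The associated Dynkin diagram is a chain of 5 nodes with one extra node attached to the third node from one end (E_6), so the type is E_6.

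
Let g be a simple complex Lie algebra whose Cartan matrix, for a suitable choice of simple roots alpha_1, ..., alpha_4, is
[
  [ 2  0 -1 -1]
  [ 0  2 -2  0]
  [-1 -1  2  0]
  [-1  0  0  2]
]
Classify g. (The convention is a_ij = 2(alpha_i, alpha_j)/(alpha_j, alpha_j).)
The matrix has rank 4 with 2's on the diagonal. Reading the off-diagonal entries as Dynkin edges (a single edge where a_ij = a_ji = -1; a double or triple edge where a_ij * a_ji = 2 or 3), the diagram is a chain of 4 nodes with a double edge at one end; the terminal node there is the unique long simple root (C_4). One simple-root ordering that puts it in standard form is (alpha_4, alpha_1, alpha_3, alpha_2). So the algebra is type C_4, i.e. sp(8).

C_4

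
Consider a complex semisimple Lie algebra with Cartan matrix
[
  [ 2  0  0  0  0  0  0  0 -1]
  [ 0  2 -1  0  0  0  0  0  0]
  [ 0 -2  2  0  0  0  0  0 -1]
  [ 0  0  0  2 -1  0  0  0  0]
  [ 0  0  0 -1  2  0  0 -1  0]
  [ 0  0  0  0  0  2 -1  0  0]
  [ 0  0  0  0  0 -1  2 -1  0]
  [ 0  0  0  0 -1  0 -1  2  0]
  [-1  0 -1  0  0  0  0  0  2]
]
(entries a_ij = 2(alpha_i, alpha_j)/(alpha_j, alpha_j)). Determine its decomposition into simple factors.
A5 + B4

The diagram associated to this matrix has two connected components: the simple roots {alpha_4, alpha_5, alpha_6, alpha_7, alpha_8} form a chain of 5 nodes with single edges (A_5), and {alpha_1, alpha_2, alpha_3, alpha_9} form a chain of 4 nodes with a double edge at one end; the terminal node there is the unique short simple root (B_4). A semisimple Lie algebra decomposes uniquely as the direct sum of simple ideals, one per connected component of its Dynkin diagram, so g ≅ A_5 ⊕ B_4 (dimension 35 + 36 = 71).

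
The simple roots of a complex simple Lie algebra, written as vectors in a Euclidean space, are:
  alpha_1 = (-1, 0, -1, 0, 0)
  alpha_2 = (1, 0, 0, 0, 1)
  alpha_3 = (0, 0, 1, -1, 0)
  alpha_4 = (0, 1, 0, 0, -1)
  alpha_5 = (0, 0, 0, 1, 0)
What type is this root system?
Compute the Cartan integers a_ij = 2(alpha_i, alpha_j)/(alpha_j, alpha_j); the resulting 5x5 Cartan matrix is
[[2, -1, -1, 0, 0], [-1, 2, 0, -1, 0], [-1, 0, 2, 0, -2], [0, -1, 0, 2, 0], [0, 0, -1, 0, 2]].
The roots have two lengths (squared-length ratio 2:1); the short ones are alpha_{5}. The associated Dynkin diagram is a chain of 5 nodes with a double edge at one end; the terminal node there is the unique short simple root (B_5), so the type is B_5 (the algebra so(11)).

B_5 (so(11))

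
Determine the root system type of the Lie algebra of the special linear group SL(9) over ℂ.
A8

This is sl(9), which has dimension 9^2 - 1 = 80 and rank 9 - 1 = 8 (a Cartan subalgebra is the diagonal traceless matrices). In the classification of classical Lie algebras, the special linear algebra sl(n+1) has type A_n; here n = 8, so the Dynkin diagram is a chain of 8 nodes with single edges (A_8). Hence the type is A_8.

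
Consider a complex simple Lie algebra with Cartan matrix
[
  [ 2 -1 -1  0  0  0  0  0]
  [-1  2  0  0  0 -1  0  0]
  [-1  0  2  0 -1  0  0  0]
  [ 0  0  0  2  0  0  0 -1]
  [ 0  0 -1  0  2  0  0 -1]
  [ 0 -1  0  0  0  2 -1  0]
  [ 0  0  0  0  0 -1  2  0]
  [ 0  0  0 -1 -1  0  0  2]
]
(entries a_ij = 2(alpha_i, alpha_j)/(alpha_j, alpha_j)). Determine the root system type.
The matrix has rank 8 with 2's on the diagonal. Reading the off-diagonal entries as Dynkin edges (a single edge where a_ij = a_ji = -1; a double or triple edge where a_ij * a_ji = 2 or 3), the diagram is a chain of 8 nodes with single edges (A_8). One simple-root ordering that puts it in standard form is (alpha_4, alpha_8, alpha_5, alpha_3, alpha_1, alpha_2, alpha_6, alpha_7). So the algebra is type A_8, i.e. sl(9).

A8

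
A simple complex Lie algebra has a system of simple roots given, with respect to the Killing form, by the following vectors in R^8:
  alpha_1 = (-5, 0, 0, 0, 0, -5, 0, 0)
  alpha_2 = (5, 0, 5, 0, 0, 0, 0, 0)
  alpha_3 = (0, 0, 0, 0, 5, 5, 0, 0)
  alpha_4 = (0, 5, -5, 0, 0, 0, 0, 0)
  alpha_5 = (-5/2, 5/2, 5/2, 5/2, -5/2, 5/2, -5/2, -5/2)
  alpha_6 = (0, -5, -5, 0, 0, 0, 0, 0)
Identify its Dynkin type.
Compute the Cartan integers a_ij = 2(alpha_i, alpha_j)/(alpha_j, alpha_j); the resulting 6x6 Cartan matrix is
[[2, -1, -1, 0, 0, 0], [-1, 2, 0, -1, 0, -1], [-1, 0, 2, 0, 0, 0], [0, -1, 0, 2, 0, 0], [0, 0, 0, 0, 2, -1], [0, -1, 0, 0, -1, 2]].
All simple roots have the same length, so the diagram is simply laced. The associated Dynkin diagram is a chain of 5 nodes with one extra node attached to the third node from one end (E_6), so the type is E_6.

type E_6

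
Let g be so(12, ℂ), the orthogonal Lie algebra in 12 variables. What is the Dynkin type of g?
D_6 (so(12))

This is so(12) with 12 even, which has dimension 12(12-1)/2 = 66 and rank 12/2 = 6. In the classification of classical Lie algebras, the orthogonal algebra so(2n) in an even number of variables has type D_n; here n = 6, so the Dynkin diagram is a chain of 4 nodes with a fork of two nodes at one end (D_6). Hence the type is D_6.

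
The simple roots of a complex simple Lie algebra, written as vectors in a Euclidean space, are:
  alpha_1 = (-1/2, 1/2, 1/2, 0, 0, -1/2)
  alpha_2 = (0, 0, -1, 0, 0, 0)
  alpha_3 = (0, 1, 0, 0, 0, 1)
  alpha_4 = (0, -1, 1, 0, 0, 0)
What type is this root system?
F_4

Compute the Cartan integers a_ij = 2(alpha_i, alpha_j)/(alpha_j, alpha_j); the resulting 4x4 Cartan matrix is
[[2, -1, 0, 0], [-1, 2, 0, -1], [0, 0, 2, -1], [0, -2, -1, 2]].
The roots have two lengths (squared-length ratio 2:1); the short ones are alpha_{1,2}. The associated Dynkin diagram is a chain of 4 nodes with a double edge between the middle two (F_4), so the type is F_4.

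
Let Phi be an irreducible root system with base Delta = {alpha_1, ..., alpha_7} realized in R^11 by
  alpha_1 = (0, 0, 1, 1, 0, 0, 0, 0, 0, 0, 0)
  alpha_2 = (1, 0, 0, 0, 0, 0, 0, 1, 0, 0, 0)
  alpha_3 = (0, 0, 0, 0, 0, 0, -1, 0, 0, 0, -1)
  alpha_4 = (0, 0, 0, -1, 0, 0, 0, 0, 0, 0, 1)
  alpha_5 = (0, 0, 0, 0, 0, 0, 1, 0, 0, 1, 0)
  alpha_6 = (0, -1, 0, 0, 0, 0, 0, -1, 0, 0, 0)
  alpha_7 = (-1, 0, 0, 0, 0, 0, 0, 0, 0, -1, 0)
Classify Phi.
Compute the Cartan integers a_ij = 2(alpha_i, alpha_j)/(alpha_j, alpha_j); the resulting 7x7 Cartan matrix is
[[2, 0, 0, -1, 0, 0, 0], [0, 2, 0, 0, 0, -1, -1], [0, 0, 2, -1, -1, 0, 0], [-1, 0, -1, 2, 0, 0, 0], [0, 0, -1, 0, 2, 0, -1], [0, -1, 0, 0, 0, 2, 0], [0, -1, 0, 0, -1, 0, 2]].
All simple roots have the same length, so the diagram is simply laced. The associated Dynkin diagram is a chain of 7 nodes with single edges (A_7), so the type is A_7 (the algebra sl(8)).

A_7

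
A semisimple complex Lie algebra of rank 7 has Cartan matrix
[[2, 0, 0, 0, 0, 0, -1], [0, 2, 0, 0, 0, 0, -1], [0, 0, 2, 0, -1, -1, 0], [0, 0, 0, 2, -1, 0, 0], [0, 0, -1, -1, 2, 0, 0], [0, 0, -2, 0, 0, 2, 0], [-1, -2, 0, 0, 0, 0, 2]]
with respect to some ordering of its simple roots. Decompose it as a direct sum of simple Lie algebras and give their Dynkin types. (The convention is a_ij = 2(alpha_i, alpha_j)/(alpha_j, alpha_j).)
The diagram associated to this matrix has two connected components: the simple roots {alpha_1, alpha_2, alpha_7} form a chain of 3 nodes with a double edge at one end; the terminal node there is the unique short simple root (B_3), and {alpha_3, alpha_4, alpha_5, alpha_6} form a chain of 4 nodes with a double edge at one end; the terminal node there is the unique long simple root (C_4). A semisimple Lie algebra decomposes uniquely as the direct sum of simple ideals, one per connected component of its Dynkin diagram, so g ≅ B_3 ⊕ C_4 (dimension 21 + 36 = 57).

B_3 (so(7)) ⊕ C_4 (sp(8))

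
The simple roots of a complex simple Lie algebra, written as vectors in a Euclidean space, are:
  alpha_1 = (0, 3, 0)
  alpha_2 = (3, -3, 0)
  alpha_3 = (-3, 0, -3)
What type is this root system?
B3

Compute the Cartan integers a_ij = 2(alpha_i, alpha_j)/(alpha_j, alpha_j); the resulting 3x3 Cartan matrix is
[[2, -1, 0], [-2, 2, -1], [0, -1, 2]].
The roots have two lengths (squared-length ratio 2:1); the short ones are alpha_{1}. The associated Dynkin diagram is a chain of 3 nodes with a double edge at one end; the terminal node there is the unique short simple root (B_3), so the type is B_3 (the algebra so(7)).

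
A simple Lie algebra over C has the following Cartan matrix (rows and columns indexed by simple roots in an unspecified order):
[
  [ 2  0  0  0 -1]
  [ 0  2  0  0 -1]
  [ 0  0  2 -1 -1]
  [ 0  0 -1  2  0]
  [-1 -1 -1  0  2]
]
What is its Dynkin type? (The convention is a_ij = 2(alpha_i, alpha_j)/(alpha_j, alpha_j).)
D5

The matrix has rank 5 with 2's on the diagonal. Reading the off-diagonal entries as Dynkin edges (a single edge where a_ij = a_ji = -1; a double or triple edge where a_ij * a_ji = 2 or 3), the diagram is a chain of 3 nodes with a fork of two nodes at one end (D_5). One simple-root ordering that puts it in standard form is (alpha_4, alpha_3, alpha_5, alpha_2, alpha_1). So the algebra is type D_5, i.e. so(10).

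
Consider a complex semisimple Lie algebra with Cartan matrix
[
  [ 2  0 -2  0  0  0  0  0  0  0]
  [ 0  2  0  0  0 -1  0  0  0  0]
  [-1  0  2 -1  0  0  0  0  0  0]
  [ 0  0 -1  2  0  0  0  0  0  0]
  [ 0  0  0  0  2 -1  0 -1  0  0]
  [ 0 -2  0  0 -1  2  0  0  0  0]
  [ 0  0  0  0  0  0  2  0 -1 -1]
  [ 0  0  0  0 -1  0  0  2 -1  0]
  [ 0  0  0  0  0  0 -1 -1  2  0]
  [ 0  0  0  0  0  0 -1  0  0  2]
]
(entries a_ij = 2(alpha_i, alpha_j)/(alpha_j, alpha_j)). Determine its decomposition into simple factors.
type B_7 ⊕ type C_3

The diagram associated to this matrix has two connected components: the simple roots {alpha_2, alpha_5, alpha_6, alpha_7, alpha_8, alpha_9, alpha_10} form a chain of 7 nodes with a double edge at one end; the terminal node there is the unique short simple root (B_7), and {alpha_1, alpha_3, alpha_4} form a chain of 3 nodes with a double edge at one end; the terminal node there is the unique long simple root (C_3). A semisimple Lie algebra decomposes uniquely as the direct sum of simple ideals, one per connected component of its Dynkin diagram, so g ≅ B_7 ⊕ C_3 (dimension 105 + 21 = 126).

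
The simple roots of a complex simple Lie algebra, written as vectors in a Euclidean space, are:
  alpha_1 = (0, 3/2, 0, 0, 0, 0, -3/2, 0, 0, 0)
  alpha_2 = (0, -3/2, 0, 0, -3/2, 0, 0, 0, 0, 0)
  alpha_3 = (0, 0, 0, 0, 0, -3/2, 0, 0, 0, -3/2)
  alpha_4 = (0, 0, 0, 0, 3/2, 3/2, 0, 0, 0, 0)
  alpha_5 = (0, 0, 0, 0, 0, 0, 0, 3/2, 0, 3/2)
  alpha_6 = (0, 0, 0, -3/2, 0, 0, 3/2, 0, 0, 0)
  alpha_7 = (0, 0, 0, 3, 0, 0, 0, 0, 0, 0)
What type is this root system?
Compute the Cartan integers a_ij = 2(alpha_i, alpha_j)/(alpha_j, alpha_j); the resulting 7x7 Cartan matrix is
[[2, -1, 0, 0, 0, -1, 0], [-1, 2, 0, -1, 0, 0, 0], [0, 0, 2, -1, -1, 0, 0], [0, -1, -1, 2, 0, 0, 0], [0, 0, -1, 0, 2, 0, 0], [-1, 0, 0, 0, 0, 2, -1], [0, 0, 0, 0, 0, -2, 2]].
The roots have two lengths (squared-length ratio 2:1); the short ones are alpha_{1,2,3,4,5,6}. The associated Dynkin diagram is a chain of 7 nodes with a double edge at one end; the terminal node there is the unique long simple root (C_7), so the type is C_7 (the algebra sp(14)).

C_7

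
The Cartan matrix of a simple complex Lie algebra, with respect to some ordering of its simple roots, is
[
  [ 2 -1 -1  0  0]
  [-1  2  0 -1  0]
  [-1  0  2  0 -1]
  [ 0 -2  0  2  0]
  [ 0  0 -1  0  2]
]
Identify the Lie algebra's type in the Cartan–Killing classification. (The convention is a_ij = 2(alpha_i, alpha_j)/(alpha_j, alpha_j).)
C_5 (sp(10))

The matrix has rank 5 with 2's on the diagonal. Reading the off-diagonal entries as Dynkin edges (a single edge where a_ij = a_ji = -1; a double or triple edge where a_ij * a_ji = 2 or 3), the diagram is a chain of 5 nodes with a double edge at one end; the terminal node there is the unique long simple root (C_5). One simple-root ordering that puts it in standard form is (alpha_5, alpha_3, alpha_1, alpha_2, alpha_4). So the algebra is type C_5, i.e. sp(10).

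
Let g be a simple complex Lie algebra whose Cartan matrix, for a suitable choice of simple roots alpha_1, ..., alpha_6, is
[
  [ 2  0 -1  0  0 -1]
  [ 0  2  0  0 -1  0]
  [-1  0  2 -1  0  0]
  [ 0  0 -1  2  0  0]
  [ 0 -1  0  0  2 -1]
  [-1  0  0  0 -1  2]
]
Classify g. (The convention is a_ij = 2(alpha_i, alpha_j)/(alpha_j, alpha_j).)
A6

The matrix has rank 6 with 2's on the diagonal. Reading the off-diagonal entries as Dynkin edges (a single edge where a_ij = a_ji = -1; a double or triple edge where a_ij * a_ji = 2 or 3), the diagram is a chain of 6 nodes with single edges (A_6). One simple-root ordering that puts it in standard form is (alpha_4, alpha_3, alpha_1, alpha_6, alpha_5, alpha_2). So the algebra is type A_6, i.e. sl(7).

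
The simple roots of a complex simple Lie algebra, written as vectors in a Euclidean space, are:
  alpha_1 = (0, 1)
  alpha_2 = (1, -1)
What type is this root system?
type B_2

Compute the Cartan integers a_ij = 2(alpha_i, alpha_j)/(alpha_j, alpha_j); the resulting 2x2 Cartan matrix is
[[2, -1], [-2, 2]].
The roots have two lengths (squared-length ratio 2:1); the short ones are alpha_{1}. The associated Dynkin diagram is a chain of 2 nodes with a double edge at one end; the terminal node there is the unique short simple root (B_2), so the type is B_2 (the algebra so(5)).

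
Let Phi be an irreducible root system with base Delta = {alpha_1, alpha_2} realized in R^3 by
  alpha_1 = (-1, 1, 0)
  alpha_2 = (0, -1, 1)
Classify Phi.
Compute the Cartan integers a_ij = 2(alpha_i, alpha_j)/(alpha_j, alpha_j); the resulting 2x2 Cartan matrix is
[[2, -1], [-1, 2]].
All simple roots have the same length, so the diagram is simply laced. The associated Dynkin diagram is a chain of 2 nodes with single edges (A_2), so the type is A_2 (the algebra sl(3)).

A_2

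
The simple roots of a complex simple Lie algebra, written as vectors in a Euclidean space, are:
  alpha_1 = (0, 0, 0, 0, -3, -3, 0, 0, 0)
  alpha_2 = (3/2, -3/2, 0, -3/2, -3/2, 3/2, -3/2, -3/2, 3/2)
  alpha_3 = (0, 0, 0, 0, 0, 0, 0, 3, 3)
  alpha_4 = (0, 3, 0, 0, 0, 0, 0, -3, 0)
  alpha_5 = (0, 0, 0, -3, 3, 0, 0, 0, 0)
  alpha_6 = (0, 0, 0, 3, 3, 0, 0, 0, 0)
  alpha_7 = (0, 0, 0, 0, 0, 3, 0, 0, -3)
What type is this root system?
Compute the Cartan integers a_ij = 2(alpha_i, alpha_j)/(alpha_j, alpha_j); the resulting 7x7 Cartan matrix is
[[2, 0, 0, 0, -1, -1, -1], [0, 2, 0, 0, 0, -1, 0], [0, 0, 2, -1, 0, 0, -1], [0, 0, -1, 2, 0, 0, 0], [-1, 0, 0, 0, 2, 0, 0], [-1, -1, 0, 0, 0, 2, 0], [-1, 0, -1, 0, 0, 0, 2]].
All simple roots have the same length, so the diagram is simply laced. The associated Dynkin diagram is a chain of 6 nodes with one extra node attached to the third node from one end (E_7), so the type is E_7.

E_7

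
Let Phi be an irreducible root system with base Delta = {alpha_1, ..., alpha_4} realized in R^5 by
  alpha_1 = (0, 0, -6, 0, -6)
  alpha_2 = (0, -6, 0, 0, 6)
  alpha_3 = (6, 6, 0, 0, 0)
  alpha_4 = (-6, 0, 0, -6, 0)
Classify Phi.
Compute the Cartan integers a_ij = 2(alpha_i, alpha_j)/(alpha_j, alpha_j); the resulting 4x4 Cartan matrix is
[[2, -1, 0, 0], [-1, 2, -1, 0], [0, -1, 2, -1], [0, 0, -1, 2]].
All simple roots have the same length, so the diagram is simply laced. The associated Dynkin diagram is a chain of 4 nodes with single edges (A_4), so the type is A_4 (the algebra sl(5)).

A_4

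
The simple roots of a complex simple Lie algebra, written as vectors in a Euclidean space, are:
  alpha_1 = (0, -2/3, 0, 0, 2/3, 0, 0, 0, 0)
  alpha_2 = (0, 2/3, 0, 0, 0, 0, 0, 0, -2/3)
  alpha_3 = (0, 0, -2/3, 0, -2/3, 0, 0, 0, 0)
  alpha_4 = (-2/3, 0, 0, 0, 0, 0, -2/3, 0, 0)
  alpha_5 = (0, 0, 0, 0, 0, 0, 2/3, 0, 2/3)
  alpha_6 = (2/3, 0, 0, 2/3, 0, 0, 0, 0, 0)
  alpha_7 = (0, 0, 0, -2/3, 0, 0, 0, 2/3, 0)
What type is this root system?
A_7

Compute the Cartan integers a_ij = 2(alpha_i, alpha_j)/(alpha_j, alpha_j); the resulting 7x7 Cartan matrix is
[[2, -1, -1, 0, 0, 0, 0], [-1, 2, 0, 0, -1, 0, 0], [-1, 0, 2, 0, 0, 0, 0], [0, 0, 0, 2, -1, -1, 0], [0, -1, 0, -1, 2, 0, 0], [0, 0, 0, -1, 0, 2, -1], [0, 0, 0, 0, 0, -1, 2]].
All simple roots have the same length, so the diagram is simply laced. The associated Dynkin diagram is a chain of 7 nodes with single edges (A_7), so the type is A_7 (the algebra sl(8)).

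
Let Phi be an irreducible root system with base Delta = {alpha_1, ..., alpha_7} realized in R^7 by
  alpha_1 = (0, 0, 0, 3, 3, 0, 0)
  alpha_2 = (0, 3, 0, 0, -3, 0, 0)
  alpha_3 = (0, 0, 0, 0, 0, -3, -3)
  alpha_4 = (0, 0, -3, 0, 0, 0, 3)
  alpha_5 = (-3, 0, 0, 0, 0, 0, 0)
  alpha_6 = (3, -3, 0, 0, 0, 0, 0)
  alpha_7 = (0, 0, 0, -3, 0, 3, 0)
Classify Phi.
Compute the Cartan integers a_ij = 2(alpha_i, alpha_j)/(alpha_j, alpha_j); the resulting 7x7 Cartan matrix is
[[2, -1, 0, 0, 0, 0, -1], [-1, 2, 0, 0, 0, -1, 0], [0, 0, 2, -1, 0, 0, -1], [0, 0, -1, 2, 0, 0, 0], [0, 0, 0, 0, 2, -1, 0], [0, -1, 0, 0, -2, 2, 0], [-1, 0, -1, 0, 0, 0, 2]].
The roots have two lengths (squared-length ratio 2:1); the short ones are alpha_{5}. The associated Dynkin diagram is a chain of 7 nodes with a double edge at one end; the terminal node there is the unique short simple root (B_7), so the type is B_7 (the algebra so(15)).

B7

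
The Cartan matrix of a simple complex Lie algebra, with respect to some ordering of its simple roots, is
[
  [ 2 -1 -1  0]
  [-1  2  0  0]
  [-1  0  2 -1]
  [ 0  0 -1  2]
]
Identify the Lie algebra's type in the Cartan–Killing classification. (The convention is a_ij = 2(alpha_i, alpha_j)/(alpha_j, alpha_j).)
A_4 (sl(5))

The matrix has rank 4 with 2's on the diagonal. Reading the off-diagonal entries as Dynkin edges (a single edge where a_ij = a_ji = -1; a double or triple edge where a_ij * a_ji = 2 or 3), the diagram is a chain of 4 nodes with single edges (A_4). One simple-root ordering that puts it in standard form is (alpha_4, alpha_3, alpha_1, alpha_2). So the algebra is type A_4, i.e. sl(5).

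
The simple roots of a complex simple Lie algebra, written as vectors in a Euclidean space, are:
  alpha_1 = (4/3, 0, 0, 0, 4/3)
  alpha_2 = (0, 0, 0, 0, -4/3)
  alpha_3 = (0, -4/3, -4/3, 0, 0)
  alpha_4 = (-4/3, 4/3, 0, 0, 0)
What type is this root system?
Compute the Cartan integers a_ij = 2(alpha_i, alpha_j)/(alpha_j, alpha_j); the resulting 4x4 Cartan matrix is
[[2, -2, 0, -1], [-1, 2, 0, 0], [0, 0, 2, -1], [-1, 0, -1, 2]].
The roots have two lengths (squared-length ratio 2:1); the short ones are alpha_{2}. The associated Dynkin diagram is a chain of 4 nodes with a double edge at one end; the terminal node there is the unique short simple root (B_4), so the type is B_4 (the algebra so(9)).

B4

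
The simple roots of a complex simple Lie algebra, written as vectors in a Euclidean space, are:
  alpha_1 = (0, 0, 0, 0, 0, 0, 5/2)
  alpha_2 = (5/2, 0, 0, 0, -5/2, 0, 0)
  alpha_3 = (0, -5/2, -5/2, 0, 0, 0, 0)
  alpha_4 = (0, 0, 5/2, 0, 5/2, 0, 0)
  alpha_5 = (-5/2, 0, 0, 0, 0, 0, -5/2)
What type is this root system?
B_5 (so(11))

Compute the Cartan integers a_ij = 2(alpha_i, alpha_j)/(alpha_j, alpha_j); the resulting 5x5 Cartan matrix is
[[2, 0, 0, 0, -1], [0, 2, 0, -1, -1], [0, 0, 2, -1, 0], [0, -1, -1, 2, 0], [-2, -1, 0, 0, 2]].
The roots have two lengths (squared-length ratio 2:1); the short ones are alpha_{1}. The associated Dynkin diagram is a chain of 5 nodes with a double edge at one end; the terminal node there is the unique short simple root (B_5), so the type is B_5 (the algebra so(11)).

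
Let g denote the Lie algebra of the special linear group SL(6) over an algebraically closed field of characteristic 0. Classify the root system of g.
This is sl(6), which has dimension 6^2 - 1 = 35 and rank 6 - 1 = 5 (a Cartan subalgebra is the diagonal traceless matrices). In the classification of classical Lie algebras, the special linear algebra sl(n+1) has type A_n; here n = 5, so the Dynkin diagram is a chain of 5 nodes with single edges (A_5). Hence the type is A_5.

A_5 (sl(6))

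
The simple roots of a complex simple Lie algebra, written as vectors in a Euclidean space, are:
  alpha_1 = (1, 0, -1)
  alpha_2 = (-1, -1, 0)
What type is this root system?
Compute the Cartan integers a_ij = 2(alpha_i, alpha_j)/(alpha_j, alpha_j); the resulting 2x2 Cartan matrix is
[[2, -1], [-1, 2]].
All simple roots have the same length, so the diagram is simply laced. The associated Dynkin diagram is a chain of 2 nodes with single edges (A_2), so the type is A_2 (the algebra sl(3)).

A_2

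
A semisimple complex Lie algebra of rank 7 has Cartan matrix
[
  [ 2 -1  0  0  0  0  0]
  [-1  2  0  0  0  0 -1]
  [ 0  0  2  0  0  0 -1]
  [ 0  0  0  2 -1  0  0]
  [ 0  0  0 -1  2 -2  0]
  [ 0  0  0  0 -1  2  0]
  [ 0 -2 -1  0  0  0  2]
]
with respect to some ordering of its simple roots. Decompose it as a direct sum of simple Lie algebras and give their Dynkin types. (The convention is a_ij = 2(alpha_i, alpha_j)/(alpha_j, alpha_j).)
The diagram associated to this matrix has two connected components: the simple roots {alpha_4, alpha_5, alpha_6} form a chain of 3 nodes with a double edge at one end; the terminal node there is the unique short simple root (B_3), and {alpha_1, alpha_2, alpha_3, alpha_7} form a chain of 4 nodes with a double edge between the middle two (F_4). A semisimple Lie algebra decomposes uniquely as the direct sum of simple ideals, one per connected component of its Dynkin diagram, so g ≅ B_3 ⊕ F_4 (dimension 21 + 52 = 73).

B3 ⊕ F4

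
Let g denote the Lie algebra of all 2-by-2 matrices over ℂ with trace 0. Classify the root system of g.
A_1

This is sl(2), which has dimension 2^2 - 1 = 3 and rank 2 - 1 = 1 (a Cartan subalgebra is the diagonal traceless matrices). In the classification of classical Lie algebras, the special linear algebra sl(n+1) has type A_n; here n = 1, so the Dynkin diagram is a chain of 1 nodes with single edges (A_1). Hence the type is A_1.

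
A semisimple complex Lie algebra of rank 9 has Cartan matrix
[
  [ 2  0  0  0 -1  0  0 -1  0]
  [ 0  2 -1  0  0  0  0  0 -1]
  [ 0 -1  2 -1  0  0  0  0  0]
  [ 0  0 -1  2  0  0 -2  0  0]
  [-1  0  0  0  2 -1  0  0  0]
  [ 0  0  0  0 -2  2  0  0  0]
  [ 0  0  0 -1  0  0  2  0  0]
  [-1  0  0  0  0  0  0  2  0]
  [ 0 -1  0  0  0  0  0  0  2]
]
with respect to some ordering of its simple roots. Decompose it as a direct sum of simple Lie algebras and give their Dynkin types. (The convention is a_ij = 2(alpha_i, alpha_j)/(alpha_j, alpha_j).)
The diagram associated to this matrix has two connected components: the simple roots {alpha_2, alpha_3, alpha_4, alpha_7, alpha_9} form a chain of 5 nodes with a double edge at one end; the terminal node there is the unique short simple root (B_5), and {alpha_1, alpha_5, alpha_6, alpha_8} form a chain of 4 nodes with a double edge at one end; the terminal node there is the unique long simple root (C_4). A semisimple Lie algebra decomposes uniquely as the direct sum of simple ideals, one per connected component of its Dynkin diagram, so g ≅ B_5 ⊕ C_4 (dimension 55 + 36 = 91).

type B_5 ⊕ type C_4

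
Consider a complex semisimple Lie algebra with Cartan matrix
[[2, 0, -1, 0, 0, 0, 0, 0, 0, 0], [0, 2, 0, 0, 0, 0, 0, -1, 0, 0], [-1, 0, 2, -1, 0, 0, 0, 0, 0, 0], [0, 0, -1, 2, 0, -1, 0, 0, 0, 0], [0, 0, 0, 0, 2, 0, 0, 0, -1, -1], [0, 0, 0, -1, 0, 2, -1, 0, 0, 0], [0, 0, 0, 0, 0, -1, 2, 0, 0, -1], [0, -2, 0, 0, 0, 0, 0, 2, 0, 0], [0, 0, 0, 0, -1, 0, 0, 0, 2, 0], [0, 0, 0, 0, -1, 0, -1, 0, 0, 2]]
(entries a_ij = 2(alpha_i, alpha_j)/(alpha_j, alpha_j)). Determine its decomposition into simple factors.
A_8 (sl(9)) ⊕ B_2 (so(5))

The diagram associated to this matrix has two connected components: the simple roots {alpha_1, alpha_3, alpha_4, alpha_5, alpha_6, alpha_7, alpha_9, alpha_10} form a chain of 8 nodes with single edges (A_8), and {alpha_2, alpha_8} form a chain of 2 nodes with a double edge at one end; the terminal node there is the unique short simple root (B_2). A semisimple Lie algebra decomposes uniquely as the direct sum of simple ideals, one per connected component of its Dynkin diagram, so g ≅ A_8 ⊕ B_2 (dimension 80 + 10 = 90).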